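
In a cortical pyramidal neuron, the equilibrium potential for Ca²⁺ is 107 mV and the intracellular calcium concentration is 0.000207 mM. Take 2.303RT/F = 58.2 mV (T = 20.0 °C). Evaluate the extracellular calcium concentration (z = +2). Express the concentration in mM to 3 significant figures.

Nernst: E = (58.2/2) · log₁₀([out]/[in]), so log₁₀([out]/[in]) = 107.0 × 2 / 58.2 = 3.6770.
[out]/[in] = 10^(3.6770) = 4753.
[out] = 4753 × 0.000207 = 0.9839 mM.

0.984 mM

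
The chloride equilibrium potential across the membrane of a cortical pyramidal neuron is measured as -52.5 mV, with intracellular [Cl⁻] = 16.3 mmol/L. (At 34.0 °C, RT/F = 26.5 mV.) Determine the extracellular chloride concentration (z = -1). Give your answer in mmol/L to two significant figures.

Nernst: E = (26.5/-1) · ln([out]/[in]), so ln([out]/[in]) = -52.5 × -1 / 26.5 = 1.9811.
[out]/[in] = e^(1.9811) = 7.251.
[out] = 7.251 × 16.3 = 118.2 mmol/L.

120 mmol/L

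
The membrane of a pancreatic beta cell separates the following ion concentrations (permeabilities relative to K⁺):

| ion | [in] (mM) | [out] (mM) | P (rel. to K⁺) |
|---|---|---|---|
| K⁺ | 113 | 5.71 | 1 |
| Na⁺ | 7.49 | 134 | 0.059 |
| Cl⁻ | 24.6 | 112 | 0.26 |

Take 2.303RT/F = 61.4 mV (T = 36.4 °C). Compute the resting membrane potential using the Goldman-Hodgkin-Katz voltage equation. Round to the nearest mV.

Vm = 61.4 · log₁₀[(Σ P·[cation]ₒ + Σ P·[anion]ᵢ) / (Σ P·[cation]ᵢ + Σ P·[anion]ₒ)]
Numerator = 1×5.71 + 0.059×134 + 0.26×24.6 = 20.01
Denominator = 1×113 + 0.059×7.49 + 0.26×112 = 142.6
Vm = 61.4 · log₁₀(0.14037) = 61.4 × (-0.8527) = -52.36 mV

-52 mV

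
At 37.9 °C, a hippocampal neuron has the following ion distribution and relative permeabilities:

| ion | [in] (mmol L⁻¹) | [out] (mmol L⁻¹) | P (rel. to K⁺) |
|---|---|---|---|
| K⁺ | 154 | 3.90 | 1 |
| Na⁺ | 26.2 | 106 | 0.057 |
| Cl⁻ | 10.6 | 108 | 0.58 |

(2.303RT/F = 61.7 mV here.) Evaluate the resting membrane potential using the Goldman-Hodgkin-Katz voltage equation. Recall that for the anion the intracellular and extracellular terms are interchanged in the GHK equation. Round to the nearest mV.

-70 mV

Vm = 61.7 · log₁₀[(Σ P·[cation]ₒ + Σ P·[anion]ᵢ) / (Σ P·[cation]ᵢ + Σ P·[anion]ₒ)]
Numerator = 1×3.90 + 0.057×106 + 0.58×10.6 = 16.09
Denominator = 1×154 + 0.057×26.2 + 0.58×108 = 218.1
Vm = 61.7 · log₁₀(0.073762) = 61.7 × (-1.1322) = -69.85 mV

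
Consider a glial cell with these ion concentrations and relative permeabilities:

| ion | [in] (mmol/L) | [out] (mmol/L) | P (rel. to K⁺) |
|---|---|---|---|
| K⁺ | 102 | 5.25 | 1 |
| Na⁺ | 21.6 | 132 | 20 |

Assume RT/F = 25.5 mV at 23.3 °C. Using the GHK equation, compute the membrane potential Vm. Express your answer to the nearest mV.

Vm = 25.5 · ln[(Σ P·[cation]ₒ + Σ P·[anion]ᵢ) / (Σ P·[cation]ᵢ + Σ P·[anion]ₒ)]
Numerator = 1×5.25 + 20×132 = 2645
Denominator = 1×102 + 20×21.6 = 534
Vm = 25.5 · ln(4.9537) = 25.5 × (1.6001) = 40.80 mV

41 mV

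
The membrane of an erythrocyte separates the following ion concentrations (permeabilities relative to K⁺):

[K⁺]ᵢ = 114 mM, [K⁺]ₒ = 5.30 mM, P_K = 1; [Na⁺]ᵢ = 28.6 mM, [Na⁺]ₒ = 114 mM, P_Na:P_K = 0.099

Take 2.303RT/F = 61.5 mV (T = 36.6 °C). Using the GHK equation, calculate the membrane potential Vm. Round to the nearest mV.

Vm = 61.5 · log₁₀[(Σ P·[cation]ₒ + Σ P·[anion]ᵢ) / (Σ P·[cation]ᵢ + Σ P·[anion]ₒ)]
Numerator = 1×5.30 + 0.099×114 = 16.59
Denominator = 1×114 + 0.099×28.6 = 116.8
Vm = 61.5 · log₁₀(0.14197) = 61.5 × (-0.8478) = -52.14 mV

-52 mV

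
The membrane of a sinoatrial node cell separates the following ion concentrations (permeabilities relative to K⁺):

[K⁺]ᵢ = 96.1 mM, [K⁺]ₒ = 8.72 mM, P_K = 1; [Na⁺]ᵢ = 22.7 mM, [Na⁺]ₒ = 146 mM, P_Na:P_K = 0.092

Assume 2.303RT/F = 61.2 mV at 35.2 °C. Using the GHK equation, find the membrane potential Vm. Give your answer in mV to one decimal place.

-39.6 mV

Vm = 61.2 · log₁₀[(Σ P·[cation]ₒ + Σ P·[anion]ᵢ) / (Σ P·[cation]ᵢ + Σ P·[anion]ₒ)]
Numerator = 1×8.72 + 0.092×146 = 22.15
Denominator = 1×96.1 + 0.092×22.7 = 98.19
Vm = 61.2 · log₁₀(0.22561) = 61.2 × (-0.6466) = -39.57 mV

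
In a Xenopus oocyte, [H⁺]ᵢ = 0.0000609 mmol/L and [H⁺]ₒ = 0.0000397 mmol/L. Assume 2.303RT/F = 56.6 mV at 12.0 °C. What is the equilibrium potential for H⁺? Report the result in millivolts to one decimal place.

-10.5 mV

E = (56.6/z) · log₁₀([H⁺]_out/[H⁺]_in) with z = +1.
= (56.6/1) · log₁₀(0.0000397/0.0000609) = 56.60 · log₁₀(0.6519)
= 56.60 · (-0.1858) = -10.52 mV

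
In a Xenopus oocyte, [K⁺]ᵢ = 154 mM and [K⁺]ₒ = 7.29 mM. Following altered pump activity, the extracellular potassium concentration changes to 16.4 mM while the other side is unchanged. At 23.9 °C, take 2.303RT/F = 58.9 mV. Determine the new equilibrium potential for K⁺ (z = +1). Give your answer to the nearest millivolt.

After the shift: [K⁺]_out = 16.4, [K⁺]_in = 154 mM.
E_new = (58.9/1)·log₁₀(16.4/154) = 58.90 · (-0.9727) = -57.29 mV

-57 mV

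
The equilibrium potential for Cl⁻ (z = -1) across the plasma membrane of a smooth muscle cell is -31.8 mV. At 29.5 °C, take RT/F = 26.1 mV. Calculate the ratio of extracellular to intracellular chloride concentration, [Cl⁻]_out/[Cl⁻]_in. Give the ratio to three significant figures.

ln([out]/[in]) = E·z/(26.1) = -31.8 × -1 / 26.1 = 1.2184
[out]/[in] = e^(1.2184) = 3.382

3.38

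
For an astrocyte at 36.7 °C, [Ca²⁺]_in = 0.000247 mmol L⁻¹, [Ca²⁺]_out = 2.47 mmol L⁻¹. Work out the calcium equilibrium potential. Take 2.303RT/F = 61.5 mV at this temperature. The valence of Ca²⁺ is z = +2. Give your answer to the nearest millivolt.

123 mV

E = (61.5/z) · log₁₀([Ca²⁺]_out/[Ca²⁺]_in) with z = +2.
= (61.5/2) · log₁₀(2.47/0.000247) = 30.75 · log₁₀(1e+04)
= 30.75 · (4.0000) = 123.00 mV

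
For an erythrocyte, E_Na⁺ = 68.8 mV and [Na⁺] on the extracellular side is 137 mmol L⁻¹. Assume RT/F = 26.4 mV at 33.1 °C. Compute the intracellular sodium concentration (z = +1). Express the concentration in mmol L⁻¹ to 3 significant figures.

Nernst: E = (26.4/1) · ln([out]/[in]), so ln([out]/[in]) = 68.8 × 1 / 26.4 = 2.6061.
[out]/[in] = e^(2.6061) = 13.55.
[in] = 137 / 13.55 = 10.11 mmol L⁻¹.

10.1 mmol L⁻¹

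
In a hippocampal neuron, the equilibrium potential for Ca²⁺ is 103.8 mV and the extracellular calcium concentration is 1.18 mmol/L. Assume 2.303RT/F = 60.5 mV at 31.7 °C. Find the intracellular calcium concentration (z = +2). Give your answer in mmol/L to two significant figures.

Nernst: E = (60.5/2) · log₁₀([out]/[in]), so log₁₀([out]/[in]) = 103.8 × 2 / 60.5 = 3.4314.
[out]/[in] = 10^(3.4314) = 2700.
[in] = 1.18 / 2700 = 0.000437 mmol/L.

0.00044 mmol/L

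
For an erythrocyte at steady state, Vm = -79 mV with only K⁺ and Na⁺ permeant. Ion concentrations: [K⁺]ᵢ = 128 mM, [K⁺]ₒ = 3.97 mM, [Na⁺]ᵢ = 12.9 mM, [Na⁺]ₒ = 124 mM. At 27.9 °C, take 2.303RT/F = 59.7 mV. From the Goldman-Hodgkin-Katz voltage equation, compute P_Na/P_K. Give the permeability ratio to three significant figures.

0.0171

Let α = P_Na/P_K. GHK: Vm = 59.7·log₁₀[(Kₒ + α·Naₒ)/(Kᵢ + α·Naᵢ)].
10^(Vm/59.7) = 10^(-79.0/59.7) = 0.047503
So 0.047503·(Kᵢ + α·Naᵢ) = Kₒ + α·Naₒ → α = (0.047503·128.0 − 3.97) / (124.0 − 0.047503·12.9)
α = (6.08 − 3.97) / (124.0 − 0.6128) = 2.11/123.4 = 0.0171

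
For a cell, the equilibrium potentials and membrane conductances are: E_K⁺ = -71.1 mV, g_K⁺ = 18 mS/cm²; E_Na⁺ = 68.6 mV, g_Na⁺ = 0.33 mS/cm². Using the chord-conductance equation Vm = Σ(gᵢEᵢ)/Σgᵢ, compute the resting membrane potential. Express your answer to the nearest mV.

Σ gᵢEᵢ = 18·(-71.1) + 0.33·(68.6) = -1257.16
Σ gᵢ = 18 + 0.33 = 18.33
Vm = -1257.16 / 18.33 = -68.58 mV

-69 mV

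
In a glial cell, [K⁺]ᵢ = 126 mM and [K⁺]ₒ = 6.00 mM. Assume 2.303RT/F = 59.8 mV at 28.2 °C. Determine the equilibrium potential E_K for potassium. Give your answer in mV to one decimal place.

-79.1 mV

E = (59.8/z) · log₁₀([K⁺]_out/[K⁺]_in) with z = +1.
= (59.8/1) · log₁₀(6.00/126) = 59.80 · log₁₀(0.04762)
= 59.80 · (-1.3222) = -79.07 mV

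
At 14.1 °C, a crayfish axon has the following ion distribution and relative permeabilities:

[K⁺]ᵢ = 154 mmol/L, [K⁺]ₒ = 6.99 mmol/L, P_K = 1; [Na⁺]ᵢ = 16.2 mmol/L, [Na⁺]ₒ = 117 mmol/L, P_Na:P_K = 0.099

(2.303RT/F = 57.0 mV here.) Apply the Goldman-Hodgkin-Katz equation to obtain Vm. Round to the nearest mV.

-53 mV

Vm = 57.0 · log₁₀[(Σ P·[cation]ₒ + Σ P·[anion]ᵢ) / (Σ P·[cation]ᵢ + Σ P·[anion]ₒ)]
Numerator = 1×6.99 + 0.099×117 = 18.57
Denominator = 1×154 + 0.099×16.2 = 155.6
Vm = 57.0 · log₁₀(0.11936) = 57.0 × (-0.9231) = -52.62 mV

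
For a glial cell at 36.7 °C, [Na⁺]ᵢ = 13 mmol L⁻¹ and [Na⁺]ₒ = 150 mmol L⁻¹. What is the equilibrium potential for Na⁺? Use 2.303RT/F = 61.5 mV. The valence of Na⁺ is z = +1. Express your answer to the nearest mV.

E = (61.5/z) · log₁₀([Na⁺]_out/[Na⁺]_in) with z = +1.
= (61.5/1) · log₁₀(150/13) = 61.50 · log₁₀(11.54)
= 61.50 · (1.0621) = 65.32 mV

65 mV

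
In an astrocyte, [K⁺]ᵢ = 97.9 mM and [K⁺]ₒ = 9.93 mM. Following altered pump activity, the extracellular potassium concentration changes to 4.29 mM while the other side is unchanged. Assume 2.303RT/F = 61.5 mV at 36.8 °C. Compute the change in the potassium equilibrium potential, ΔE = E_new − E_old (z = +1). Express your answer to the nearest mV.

E_old = (61.5/1)·log₁₀(9.93/97.9) = -61.12 mV
E_new = (61.5/1)·log₁₀(4.29/97.9) = -83.54 mV
ΔE = -83.54 − (-61.12) = -22.42 mV

-22 mV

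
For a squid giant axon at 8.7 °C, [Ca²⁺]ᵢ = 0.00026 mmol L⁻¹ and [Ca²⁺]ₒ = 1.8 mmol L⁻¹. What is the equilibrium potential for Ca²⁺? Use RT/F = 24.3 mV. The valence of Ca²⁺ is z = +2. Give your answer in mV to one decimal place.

107.4 mV

E = (24.3/z) · ln([Ca²⁺]_out/[Ca²⁺]_in) with z = +2.
= (24.3/2) · ln(1.8/0.00026) = 12.15 · ln(6923)
= 12.15 · (8.8426) = 107.44 mV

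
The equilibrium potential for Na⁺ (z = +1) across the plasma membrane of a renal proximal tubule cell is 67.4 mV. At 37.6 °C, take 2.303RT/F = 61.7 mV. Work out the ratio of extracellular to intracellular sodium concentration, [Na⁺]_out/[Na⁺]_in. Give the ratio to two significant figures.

log₁₀([out]/[in]) = E·z/(61.7) = 67.4 × 1 / 61.7 = 1.0924
[out]/[in] = 10^(1.0924) = 12.37

12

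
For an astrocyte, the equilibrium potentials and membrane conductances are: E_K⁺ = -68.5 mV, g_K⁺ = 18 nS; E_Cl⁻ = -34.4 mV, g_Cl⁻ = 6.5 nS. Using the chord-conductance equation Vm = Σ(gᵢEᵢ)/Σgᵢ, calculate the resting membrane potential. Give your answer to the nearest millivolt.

-59 mV

Σ gᵢEᵢ = 18·(-68.5) + 6.5·(-34.4) = -1456.60
Σ gᵢ = 18 + 6.5 = 24.5
Vm = -1456.60 / 24.5 = -59.45 mV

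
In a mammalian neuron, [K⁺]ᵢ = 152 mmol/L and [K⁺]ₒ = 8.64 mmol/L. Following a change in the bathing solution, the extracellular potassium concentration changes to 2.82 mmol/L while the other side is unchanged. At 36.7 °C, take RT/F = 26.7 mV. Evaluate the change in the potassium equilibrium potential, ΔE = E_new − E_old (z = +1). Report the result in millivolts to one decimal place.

E_old = (26.7/1)·ln(8.64/152) = -76.56 mV
E_new = (26.7/1)·ln(2.82/152) = -106.46 mV
ΔE = -106.46 − (-76.56) = -29.90 mV

-29.9 mV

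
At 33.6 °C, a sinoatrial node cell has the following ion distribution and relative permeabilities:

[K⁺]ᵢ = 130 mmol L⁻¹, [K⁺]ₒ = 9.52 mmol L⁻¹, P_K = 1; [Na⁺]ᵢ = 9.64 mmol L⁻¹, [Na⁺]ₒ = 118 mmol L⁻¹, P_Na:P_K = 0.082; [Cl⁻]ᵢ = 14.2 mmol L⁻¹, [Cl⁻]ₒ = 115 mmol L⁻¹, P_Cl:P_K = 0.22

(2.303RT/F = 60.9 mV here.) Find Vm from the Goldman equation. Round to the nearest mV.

-51 mV

Vm = 60.9 · log₁₀[(Σ P·[cation]ₒ + Σ P·[anion]ᵢ) / (Σ P·[cation]ᵢ + Σ P·[anion]ₒ)]
Numerator = 1×9.52 + 0.082×118 + 0.22×14.2 = 22.32
Denominator = 1×130 + 0.082×9.64 + 0.22×115 = 156.1
Vm = 60.9 · log₁₀(0.14299) = 60.9 × (-0.8447) = -51.44 mV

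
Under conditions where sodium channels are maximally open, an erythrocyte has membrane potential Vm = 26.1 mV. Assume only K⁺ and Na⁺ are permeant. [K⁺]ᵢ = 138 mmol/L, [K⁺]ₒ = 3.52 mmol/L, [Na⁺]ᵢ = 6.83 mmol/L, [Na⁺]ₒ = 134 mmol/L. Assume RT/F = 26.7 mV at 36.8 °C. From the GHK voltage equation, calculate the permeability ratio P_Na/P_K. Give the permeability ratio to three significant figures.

3.14

Let α = P_Na/P_K. GHK: Vm = 26.7·ln[(Kₒ + α·Naₒ)/(Kᵢ + α·Naᵢ)].
e^(Vm/26.7) = e^(26.1/26.7) = 2.6579
So 2.6579·(Kᵢ + α·Naᵢ) = Kₒ + α·Naₒ → α = (2.6579·138.0 − 3.52) / (134.0 − 2.6579·6.83)
α = (366.8 − 3.52) / (134.0 − 18.15) = 363.3/115.8 = 3.136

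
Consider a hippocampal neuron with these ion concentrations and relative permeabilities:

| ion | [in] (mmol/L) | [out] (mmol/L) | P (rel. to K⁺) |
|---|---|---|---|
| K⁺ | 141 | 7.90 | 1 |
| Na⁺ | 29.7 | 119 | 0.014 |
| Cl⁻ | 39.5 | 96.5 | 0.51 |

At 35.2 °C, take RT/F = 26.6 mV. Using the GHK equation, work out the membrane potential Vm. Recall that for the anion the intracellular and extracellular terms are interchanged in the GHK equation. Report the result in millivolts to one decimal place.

Vm = 26.6 · ln[(Σ P·[cation]ₒ + Σ P·[anion]ᵢ) / (Σ P·[cation]ᵢ + Σ P·[anion]ₒ)]
Numerator = 1×7.90 + 0.014×119 + 0.51×39.5 = 29.71
Denominator = 1×141 + 0.014×29.7 + 0.51×96.5 = 190.6
Vm = 26.6 · ln(0.15586) = 26.6 × (-1.8588) = -49.44 mV

-49.4 mV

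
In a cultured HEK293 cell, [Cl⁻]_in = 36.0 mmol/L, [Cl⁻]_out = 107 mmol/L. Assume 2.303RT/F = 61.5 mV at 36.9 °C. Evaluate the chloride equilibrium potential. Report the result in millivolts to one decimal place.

E = (61.5/z) · log₁₀([Cl⁻]_out/[Cl⁻]_in) with z = -1.
For an anion, dividing by z = -1 reverses the sign.
= (61.5/-1) · log₁₀(107/36.0) = -61.50 · log₁₀(2.972)
= -61.50 · (0.4731) = -29.09 mV

-29.1 mV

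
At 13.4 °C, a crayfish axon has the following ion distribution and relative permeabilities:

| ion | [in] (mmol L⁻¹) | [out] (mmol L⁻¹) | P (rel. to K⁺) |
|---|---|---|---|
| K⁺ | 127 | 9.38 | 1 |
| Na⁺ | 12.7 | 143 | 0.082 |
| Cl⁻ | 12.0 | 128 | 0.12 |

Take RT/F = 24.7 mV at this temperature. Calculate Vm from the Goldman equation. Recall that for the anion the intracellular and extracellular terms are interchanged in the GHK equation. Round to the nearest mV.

Vm = 24.7 · ln[(Σ P·[cation]ₒ + Σ P·[anion]ᵢ) / (Σ P·[cation]ᵢ + Σ P·[anion]ₒ)]
Numerator = 1×9.38 + 0.082×143 + 0.12×12.0 = 22.55
Denominator = 1×127 + 0.082×12.7 + 0.12×128 = 143.4
Vm = 24.7 · ln(0.15722) = 24.7 × (-1.8501) = -45.70 mV

-46 mV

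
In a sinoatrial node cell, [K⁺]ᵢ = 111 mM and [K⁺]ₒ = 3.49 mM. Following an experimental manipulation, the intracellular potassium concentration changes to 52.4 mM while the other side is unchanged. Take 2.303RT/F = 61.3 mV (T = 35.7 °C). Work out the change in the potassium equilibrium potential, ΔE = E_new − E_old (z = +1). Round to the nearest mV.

E_old = (61.3/1)·log₁₀(3.49/111) = -92.10 mV
E_new = (61.3/1)·log₁₀(3.49/52.4) = -72.12 mV
ΔE = -72.12 − (-92.10) = 19.98 mV

20 mV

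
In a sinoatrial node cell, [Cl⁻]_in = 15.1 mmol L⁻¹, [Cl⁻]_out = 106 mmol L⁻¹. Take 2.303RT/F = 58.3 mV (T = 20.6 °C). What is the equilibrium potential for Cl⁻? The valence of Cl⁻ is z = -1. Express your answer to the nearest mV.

-49 mV

E = (58.3/z) · log₁₀([Cl⁻]_out/[Cl⁻]_in) with z = -1.
For an anion, dividing by z = -1 reverses the sign.
= (58.3/-1) · log₁₀(106/15.1) = -58.30 · log₁₀(7.02)
= -58.30 · (0.8463) = -49.34 mV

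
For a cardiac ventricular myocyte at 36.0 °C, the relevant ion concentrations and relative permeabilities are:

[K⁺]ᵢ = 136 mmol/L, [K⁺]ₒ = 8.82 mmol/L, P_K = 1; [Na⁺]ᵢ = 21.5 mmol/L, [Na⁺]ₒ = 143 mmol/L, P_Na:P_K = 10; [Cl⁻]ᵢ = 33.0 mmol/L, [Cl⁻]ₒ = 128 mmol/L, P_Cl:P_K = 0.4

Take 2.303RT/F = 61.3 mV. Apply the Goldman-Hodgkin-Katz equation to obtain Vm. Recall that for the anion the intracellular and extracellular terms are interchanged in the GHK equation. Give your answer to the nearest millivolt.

Vm = 61.3 · log₁₀[(Σ P·[cation]ₒ + Σ P·[anion]ᵢ) / (Σ P·[cation]ᵢ + Σ P·[anion]ₒ)]
Numerator = 1×8.82 + 10×143 + 0.4×33.0 = 1452
Denominator = 1×136 + 10×21.5 + 0.4×128 = 402.2
Vm = 61.3 · log₁₀(3.6102) = 61.3 × (0.5575) = 34.18 mV

34 mV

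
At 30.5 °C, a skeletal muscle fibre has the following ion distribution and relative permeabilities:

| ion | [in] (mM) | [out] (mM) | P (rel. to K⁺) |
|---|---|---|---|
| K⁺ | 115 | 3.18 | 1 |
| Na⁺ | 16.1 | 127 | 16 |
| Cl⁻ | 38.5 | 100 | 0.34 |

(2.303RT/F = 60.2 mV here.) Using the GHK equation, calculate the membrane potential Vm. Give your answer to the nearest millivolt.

42 mV

Vm = 60.2 · log₁₀[(Σ P·[cation]ₒ + Σ P·[anion]ᵢ) / (Σ P·[cation]ᵢ + Σ P·[anion]ₒ)]
Numerator = 1×3.18 + 16×127 + 0.34×38.5 = 2048
Denominator = 1×115 + 16×16.1 + 0.34×100 = 406.6
Vm = 60.2 · log₁₀(5.0376) = 60.2 × (0.7022) = 42.27 mV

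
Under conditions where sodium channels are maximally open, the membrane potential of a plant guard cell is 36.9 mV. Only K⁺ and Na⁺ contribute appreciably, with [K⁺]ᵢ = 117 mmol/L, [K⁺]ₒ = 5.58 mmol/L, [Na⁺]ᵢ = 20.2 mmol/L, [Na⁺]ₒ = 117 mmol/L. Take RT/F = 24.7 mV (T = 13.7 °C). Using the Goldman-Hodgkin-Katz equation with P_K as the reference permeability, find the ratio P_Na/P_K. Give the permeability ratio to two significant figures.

Let α = P_Na/P_K. GHK: Vm = 24.7·ln[(Kₒ + α·Naₒ)/(Kᵢ + α·Naᵢ)].
e^(Vm/24.7) = e^(36.9/24.7) = 4.4546
So 4.4546·(Kᵢ + α·Naᵢ) = Kₒ + α·Naₒ → α = (4.4546·117.0 − 5.58) / (117.0 − 4.4546·20.2)
α = (521.2 − 5.58) / (117.0 − 89.98) = 515.6/27.02 = 19.08

19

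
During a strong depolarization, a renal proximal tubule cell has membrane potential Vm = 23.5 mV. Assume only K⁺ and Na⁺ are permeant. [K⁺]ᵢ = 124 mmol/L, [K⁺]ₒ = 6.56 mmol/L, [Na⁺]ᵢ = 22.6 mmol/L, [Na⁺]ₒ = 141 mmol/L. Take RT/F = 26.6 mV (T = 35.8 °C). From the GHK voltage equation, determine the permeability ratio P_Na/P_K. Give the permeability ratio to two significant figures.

3.4

Let α = P_Na/P_K. GHK: Vm = 26.6·ln[(Kₒ + α·Naₒ)/(Kᵢ + α·Naᵢ)].
e^(Vm/26.6) = e^(23.5/26.6) = 2.4193
So 2.4193·(Kᵢ + α·Naᵢ) = Kₒ + α·Naₒ → α = (2.4193·124.0 − 6.56) / (141.0 − 2.4193·22.6)
α = (300 − 6.56) / (141.0 − 54.68) = 293.4/86.32 = 3.399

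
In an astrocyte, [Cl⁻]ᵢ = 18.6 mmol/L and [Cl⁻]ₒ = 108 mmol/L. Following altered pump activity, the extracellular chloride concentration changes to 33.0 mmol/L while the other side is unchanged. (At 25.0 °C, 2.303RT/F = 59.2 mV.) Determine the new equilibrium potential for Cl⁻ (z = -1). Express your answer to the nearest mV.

After the shift: [Cl⁻]_out = 33.0, [Cl⁻]_in = 18.6 mmol/L.
E_new = (59.2/-1)·log₁₀(33.0/18.6) = -59.20 · (0.2490) = -14.74 mV

-15 mV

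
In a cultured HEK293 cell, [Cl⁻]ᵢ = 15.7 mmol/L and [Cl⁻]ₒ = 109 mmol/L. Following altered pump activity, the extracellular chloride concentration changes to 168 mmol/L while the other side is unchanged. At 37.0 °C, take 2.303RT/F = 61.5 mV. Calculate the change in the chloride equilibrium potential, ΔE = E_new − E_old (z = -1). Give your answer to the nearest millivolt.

E_old = (61.5/-1)·log₁₀(109/15.7) = -51.75 mV
E_new = (61.5/-1)·log₁₀(168/15.7) = -63.31 mV
ΔE = -63.31 − (-51.75) = -11.55 mV

-12 mV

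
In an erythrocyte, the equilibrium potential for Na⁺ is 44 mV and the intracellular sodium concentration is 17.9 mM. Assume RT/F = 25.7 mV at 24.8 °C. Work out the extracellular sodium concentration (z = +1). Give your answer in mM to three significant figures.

99.2 mM

Nernst: E = (25.7/1) · ln([out]/[in]), so ln([out]/[in]) = 44.0 × 1 / 25.7 = 1.7121.
[out]/[in] = e^(1.7121) = 5.54.
[out] = 5.54 × 17.9 = 99.17 mM.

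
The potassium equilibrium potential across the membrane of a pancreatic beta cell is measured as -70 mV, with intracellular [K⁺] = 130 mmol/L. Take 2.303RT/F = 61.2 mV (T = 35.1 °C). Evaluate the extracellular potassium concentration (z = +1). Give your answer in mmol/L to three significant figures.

9.34 mmol/L

Nernst: E = (61.2/1) · log₁₀([out]/[in]), so log₁₀([out]/[in]) = -70.0 × 1 / 61.2 = -1.1438.
[out]/[in] = 10^(-1.1438) = 0.07181.
[out] = 0.07181 × 130 = 9.336 mmol/L.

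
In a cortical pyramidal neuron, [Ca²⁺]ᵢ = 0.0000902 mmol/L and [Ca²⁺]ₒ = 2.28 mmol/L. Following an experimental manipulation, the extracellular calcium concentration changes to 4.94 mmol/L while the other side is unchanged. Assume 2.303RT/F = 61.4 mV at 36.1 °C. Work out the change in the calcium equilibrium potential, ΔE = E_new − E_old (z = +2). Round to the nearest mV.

E_old = (61.4/2)·log₁₀(2.28/0.0000902) = 135.16 mV
E_new = (61.4/2)·log₁₀(4.94/0.0000902) = 145.47 mV
ΔE = 145.47 − (135.16) = 10.31 mV

10 mV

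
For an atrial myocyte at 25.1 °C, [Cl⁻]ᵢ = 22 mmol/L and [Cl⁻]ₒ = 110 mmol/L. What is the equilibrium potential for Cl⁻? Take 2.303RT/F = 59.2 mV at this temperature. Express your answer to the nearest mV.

-41 mV

E = (59.2/z) · log₁₀([Cl⁻]_out/[Cl⁻]_in) with z = -1.
For an anion, dividing by z = -1 reverses the sign.
= (59.2/-1) · log₁₀(110/22) = -59.20 · log₁₀(5)
= -59.20 · (0.6990) = -41.38 mV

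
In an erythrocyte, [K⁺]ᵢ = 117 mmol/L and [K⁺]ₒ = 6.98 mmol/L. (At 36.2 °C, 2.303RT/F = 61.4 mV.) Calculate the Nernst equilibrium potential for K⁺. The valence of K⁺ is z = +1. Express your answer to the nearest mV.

-75 mV

E = (61.4/z) · log₁₀([K⁺]_out/[K⁺]_in) with z = +1.
= (61.4/1) · log₁₀(6.98/117) = 61.40 · log₁₀(0.05966)
= 61.40 · (-1.2243) = -75.17 mV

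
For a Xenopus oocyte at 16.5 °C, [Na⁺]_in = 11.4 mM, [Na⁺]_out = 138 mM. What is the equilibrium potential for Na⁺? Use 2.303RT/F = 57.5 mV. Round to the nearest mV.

62 mV

E = (57.5/z) · log₁₀([Na⁺]_out/[Na⁺]_in) with z = +1.
= (57.5/1) · log₁₀(138/11.4) = 57.50 · log₁₀(12.11)
= 57.50 · (1.0830) = 62.27 mV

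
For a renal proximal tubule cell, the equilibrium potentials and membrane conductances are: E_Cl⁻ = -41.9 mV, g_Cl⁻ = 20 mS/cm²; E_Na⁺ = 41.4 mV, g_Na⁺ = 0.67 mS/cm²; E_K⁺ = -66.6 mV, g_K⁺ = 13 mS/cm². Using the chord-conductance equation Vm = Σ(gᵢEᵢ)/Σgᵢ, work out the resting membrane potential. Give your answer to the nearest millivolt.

-50 mV

Σ gᵢEᵢ = 20·(-41.9) + 0.67·(41.4) + 13·(-66.6) = -1676.06
Σ gᵢ = 20 + 0.67 + 13 = 33.67
Vm = -1676.06 / 33.67 = -49.78 mV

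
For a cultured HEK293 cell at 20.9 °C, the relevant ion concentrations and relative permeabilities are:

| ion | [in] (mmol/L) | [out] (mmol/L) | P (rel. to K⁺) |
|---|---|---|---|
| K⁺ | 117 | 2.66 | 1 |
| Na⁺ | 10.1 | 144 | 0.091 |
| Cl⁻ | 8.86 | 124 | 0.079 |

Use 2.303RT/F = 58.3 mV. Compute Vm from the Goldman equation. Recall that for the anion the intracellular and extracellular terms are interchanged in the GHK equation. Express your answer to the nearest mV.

Vm = 58.3 · log₁₀[(Σ P·[cation]ₒ + Σ P·[anion]ᵢ) / (Σ P·[cation]ᵢ + Σ P·[anion]ₒ)]
Numerator = 1×2.66 + 0.091×144 + 0.079×8.86 = 16.46
Denominator = 1×117 + 0.091×10.1 + 0.079×124 = 127.7
Vm = 58.3 · log₁₀(0.12891) = 58.3 × (-0.8897) = -51.87 mV

-52 mV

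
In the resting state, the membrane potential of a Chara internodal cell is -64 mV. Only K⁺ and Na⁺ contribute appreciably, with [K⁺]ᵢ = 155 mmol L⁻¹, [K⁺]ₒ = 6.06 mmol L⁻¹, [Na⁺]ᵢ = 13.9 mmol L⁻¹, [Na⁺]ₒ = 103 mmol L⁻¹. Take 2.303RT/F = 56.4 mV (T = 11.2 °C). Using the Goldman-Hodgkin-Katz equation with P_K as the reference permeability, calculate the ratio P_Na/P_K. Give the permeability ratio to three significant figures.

Let α = P_Na/P_K. GHK: Vm = 56.4·log₁₀[(Kₒ + α·Naₒ)/(Kᵢ + α·Naᵢ)].
10^(Vm/56.4) = 10^(-64.0/56.4) = 0.073324
So 0.073324·(Kᵢ + α·Naᵢ) = Kₒ + α·Naₒ → α = (0.073324·155.0 − 6.06) / (103.0 − 0.073324·13.9)
α = (11.37 − 6.06) / (103.0 − 1.019) = 5.305/102 = 0.05202

0.0520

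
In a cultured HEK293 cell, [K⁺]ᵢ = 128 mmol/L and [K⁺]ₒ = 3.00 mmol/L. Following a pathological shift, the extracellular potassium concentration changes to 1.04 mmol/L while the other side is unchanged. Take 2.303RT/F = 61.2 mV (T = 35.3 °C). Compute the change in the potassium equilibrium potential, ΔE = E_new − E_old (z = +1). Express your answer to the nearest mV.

E_old = (61.2/1)·log₁₀(3.00/128) = -99.76 mV
E_new = (61.2/1)·log₁₀(1.04/128) = -127.92 mV
ΔE = -127.92 − (-99.76) = -28.16 mV

-28 mV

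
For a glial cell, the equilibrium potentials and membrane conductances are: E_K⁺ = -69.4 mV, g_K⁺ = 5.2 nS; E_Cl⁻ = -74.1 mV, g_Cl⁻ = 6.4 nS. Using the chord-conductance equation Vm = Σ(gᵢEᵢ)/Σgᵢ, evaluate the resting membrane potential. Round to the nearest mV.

-72 mV

Σ gᵢEᵢ = 5.2·(-69.4) + 6.4·(-74.1) = -835.12
Σ gᵢ = 5.2 + 6.4 = 11.6
Vm = -835.12 / 11.6 = -71.99 mV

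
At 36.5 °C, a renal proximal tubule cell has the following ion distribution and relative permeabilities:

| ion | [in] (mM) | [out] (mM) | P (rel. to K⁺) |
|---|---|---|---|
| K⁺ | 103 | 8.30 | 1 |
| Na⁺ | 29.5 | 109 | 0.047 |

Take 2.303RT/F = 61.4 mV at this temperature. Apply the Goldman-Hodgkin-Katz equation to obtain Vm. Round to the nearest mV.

Vm = 61.4 · log₁₀[(Σ P·[cation]ₒ + Σ P·[anion]ᵢ) / (Σ P·[cation]ᵢ + Σ P·[anion]ₒ)]
Numerator = 1×8.30 + 0.047×109 = 13.42
Denominator = 1×103 + 0.047×29.5 = 104.4
Vm = 61.4 · log₁₀(0.12859) = 61.4 × (-0.8908) = -54.69 mV

-55 mV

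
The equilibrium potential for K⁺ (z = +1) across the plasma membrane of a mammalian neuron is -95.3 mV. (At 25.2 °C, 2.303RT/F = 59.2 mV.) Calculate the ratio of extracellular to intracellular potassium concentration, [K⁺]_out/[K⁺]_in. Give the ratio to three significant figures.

0.0246

log₁₀([out]/[in]) = E·z/(59.2) = -95.3 × 1 / 59.2 = -1.6098
[out]/[in] = 10^(-1.6098) = 0.02456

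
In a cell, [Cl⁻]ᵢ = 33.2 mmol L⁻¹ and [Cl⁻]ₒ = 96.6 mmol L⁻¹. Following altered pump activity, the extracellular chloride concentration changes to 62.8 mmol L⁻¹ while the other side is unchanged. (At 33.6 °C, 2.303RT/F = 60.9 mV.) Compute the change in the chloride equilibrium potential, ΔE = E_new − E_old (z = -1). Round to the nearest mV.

11 mV

E_old = (60.9/-1)·log₁₀(96.6/33.2) = -28.25 mV
E_new = (60.9/-1)·log₁₀(62.8/33.2) = -16.86 mV
ΔE = -16.86 − (-28.25) = 11.39 mV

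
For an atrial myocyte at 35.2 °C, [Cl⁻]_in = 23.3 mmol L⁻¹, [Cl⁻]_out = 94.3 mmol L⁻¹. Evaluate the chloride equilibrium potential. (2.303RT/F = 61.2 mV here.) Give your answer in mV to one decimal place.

E = (61.2/z) · log₁₀([Cl⁻]_out/[Cl⁻]_in) with z = -1.
For an anion, dividing by z = -1 reverses the sign.
= (61.2/-1) · log₁₀(94.3/23.3) = -61.20 · log₁₀(4.047)
= -61.20 · (0.6072) = -37.16 mV

-37.2 mV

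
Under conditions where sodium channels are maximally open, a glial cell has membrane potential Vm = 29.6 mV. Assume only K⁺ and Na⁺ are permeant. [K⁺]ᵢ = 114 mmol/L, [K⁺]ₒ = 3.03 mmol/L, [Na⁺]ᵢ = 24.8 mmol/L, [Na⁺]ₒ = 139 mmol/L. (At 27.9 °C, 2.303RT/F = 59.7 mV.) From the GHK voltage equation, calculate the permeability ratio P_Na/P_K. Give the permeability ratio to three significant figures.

Let α = P_Na/P_K. GHK: Vm = 59.7·log₁₀[(Kₒ + α·Naₒ)/(Kᵢ + α·Naᵢ)].
10^(Vm/59.7) = 10^(29.6/59.7) = 3.1319
So 3.1319·(Kᵢ + α·Naᵢ) = Kₒ + α·Naₒ → α = (3.1319·114.0 − 3.03) / (139.0 − 3.1319·24.8)
α = (357 − 3.03) / (139.0 − 77.67) = 354/61.33 = 5.772

5.77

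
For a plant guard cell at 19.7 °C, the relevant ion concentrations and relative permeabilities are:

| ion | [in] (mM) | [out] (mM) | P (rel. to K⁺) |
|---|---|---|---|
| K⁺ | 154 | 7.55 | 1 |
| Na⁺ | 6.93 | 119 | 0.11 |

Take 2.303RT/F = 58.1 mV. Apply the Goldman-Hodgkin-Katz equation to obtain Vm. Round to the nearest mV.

-51 mV

Vm = 58.1 · log₁₀[(Σ P·[cation]ₒ + Σ P·[anion]ᵢ) / (Σ P·[cation]ᵢ + Σ P·[anion]ₒ)]
Numerator = 1×7.55 + 0.11×119 = 20.64
Denominator = 1×154 + 0.11×6.93 = 154.8
Vm = 58.1 · log₁₀(0.13337) = 58.1 × (-0.8750) = -50.83 mV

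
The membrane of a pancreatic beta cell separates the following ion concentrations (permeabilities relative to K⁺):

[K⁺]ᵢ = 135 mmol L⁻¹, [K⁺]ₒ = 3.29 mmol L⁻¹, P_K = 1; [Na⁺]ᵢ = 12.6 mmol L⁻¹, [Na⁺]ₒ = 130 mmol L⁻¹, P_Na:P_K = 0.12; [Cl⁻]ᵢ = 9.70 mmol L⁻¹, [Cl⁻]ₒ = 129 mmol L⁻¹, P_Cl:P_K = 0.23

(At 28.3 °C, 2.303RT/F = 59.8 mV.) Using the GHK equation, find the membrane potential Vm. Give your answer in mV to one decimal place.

-53.6 mV

Vm = 59.8 · log₁₀[(Σ P·[cation]ₒ + Σ P·[anion]ᵢ) / (Σ P·[cation]ᵢ + Σ P·[anion]ₒ)]
Numerator = 1×3.29 + 0.12×130 + 0.23×9.70 = 21.12
Denominator = 1×135 + 0.12×12.6 + 0.23×129 = 166.2
Vm = 59.8 · log₁₀(0.1271) = 59.8 × (-0.8959) = -53.57 mV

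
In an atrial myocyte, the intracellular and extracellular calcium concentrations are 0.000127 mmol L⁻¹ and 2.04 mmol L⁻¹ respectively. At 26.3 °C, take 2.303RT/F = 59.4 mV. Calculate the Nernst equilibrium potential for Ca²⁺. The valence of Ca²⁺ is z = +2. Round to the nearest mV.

E = (59.4/z) · log₁₀([Ca²⁺]_out/[Ca²⁺]_in) with z = +2.
= (59.4/2) · log₁₀(2.04/0.000127) = 29.70 · log₁₀(1.606e+04)
= 29.70 · (4.2058) = 124.91 mV

125 mV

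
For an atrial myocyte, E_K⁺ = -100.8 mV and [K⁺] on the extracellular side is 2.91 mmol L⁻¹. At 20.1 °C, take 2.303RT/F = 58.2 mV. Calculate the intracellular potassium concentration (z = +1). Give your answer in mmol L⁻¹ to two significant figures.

Nernst: E = (58.2/1) · log₁₀([out]/[in]), so log₁₀([out]/[in]) = -100.8 × 1 / 58.2 = -1.7320.
[out]/[in] = 10^(-1.7320) = 0.01854.
[in] = 2.91 / 0.01854 = 157 mmol L⁻¹.

160 mmol L⁻¹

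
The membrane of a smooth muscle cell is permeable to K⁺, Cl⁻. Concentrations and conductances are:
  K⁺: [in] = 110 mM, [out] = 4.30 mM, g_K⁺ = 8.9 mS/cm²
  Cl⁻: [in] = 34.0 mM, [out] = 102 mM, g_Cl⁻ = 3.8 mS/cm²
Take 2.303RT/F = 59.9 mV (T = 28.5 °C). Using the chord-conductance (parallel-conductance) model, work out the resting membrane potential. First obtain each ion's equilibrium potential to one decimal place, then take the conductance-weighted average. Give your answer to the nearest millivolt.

-68 mV

E_K⁺ = (59.9/1)·log₁₀(4.30/110) = -84.3 mV
E_Cl⁻ = (59.9/-1)·log₁₀(102/34.0) = -28.6 mV
Vm = (Σ gᵢEᵢ)/(Σ gᵢ) = (8.9·-84.3 + 3.8·-28.6) / (8.9 + 3.8)
= -858.95 / 12.7 = -67.63 mV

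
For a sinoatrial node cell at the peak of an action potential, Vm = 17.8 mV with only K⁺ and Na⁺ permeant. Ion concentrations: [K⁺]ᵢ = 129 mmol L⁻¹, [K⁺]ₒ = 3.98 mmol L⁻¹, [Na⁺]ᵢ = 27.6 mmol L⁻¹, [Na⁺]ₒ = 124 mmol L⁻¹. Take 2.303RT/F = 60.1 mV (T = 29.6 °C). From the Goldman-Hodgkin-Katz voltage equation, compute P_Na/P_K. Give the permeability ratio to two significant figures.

Let α = P_Na/P_K. GHK: Vm = 60.1·log₁₀[(Kₒ + α·Naₒ)/(Kᵢ + α·Naᵢ)].
10^(Vm/60.1) = 10^(17.8/60.1) = 1.9778
So 1.9778·(Kᵢ + α·Naᵢ) = Kₒ + α·Naₒ → α = (1.9778·129.0 − 3.98) / (124.0 − 1.9778·27.6)
α = (255.1 − 3.98) / (124.0 − 54.59) = 251.2/69.41 = 3.618

3.6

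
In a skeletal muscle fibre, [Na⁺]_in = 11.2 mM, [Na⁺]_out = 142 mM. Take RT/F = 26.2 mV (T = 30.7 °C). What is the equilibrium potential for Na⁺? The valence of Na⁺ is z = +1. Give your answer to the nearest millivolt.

E = (26.2/z) · ln([Na⁺]_out/[Na⁺]_in) with z = +1.
= (26.2/1) · ln(142/11.2) = 26.20 · ln(12.68)
= 26.20 · (2.5399) = 66.55 mV

67 mV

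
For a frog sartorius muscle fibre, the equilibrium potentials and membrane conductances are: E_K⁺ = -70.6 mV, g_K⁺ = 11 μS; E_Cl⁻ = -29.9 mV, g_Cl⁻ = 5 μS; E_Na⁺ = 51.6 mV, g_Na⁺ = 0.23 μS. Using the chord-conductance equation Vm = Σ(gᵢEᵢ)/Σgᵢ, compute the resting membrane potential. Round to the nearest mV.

-56 mV

Σ gᵢEᵢ = 11·(-70.6) + 5·(-29.9) + 0.23·(51.6) = -914.23
Σ gᵢ = 11 + 5 + 0.23 = 16.23
Vm = -914.23 / 16.23 = -56.33 mV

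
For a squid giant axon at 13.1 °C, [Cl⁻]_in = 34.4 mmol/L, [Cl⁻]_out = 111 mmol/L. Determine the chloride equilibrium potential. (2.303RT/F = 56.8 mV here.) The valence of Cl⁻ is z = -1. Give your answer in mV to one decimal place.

E = (56.8/z) · log₁₀([Cl⁻]_out/[Cl⁻]_in) with z = -1.
For an anion, dividing by z = -1 reverses the sign.
= (56.8/-1) · log₁₀(111/34.4) = -56.80 · log₁₀(3.227)
= -56.80 · (0.5088) = -28.90 mV

-28.9 mV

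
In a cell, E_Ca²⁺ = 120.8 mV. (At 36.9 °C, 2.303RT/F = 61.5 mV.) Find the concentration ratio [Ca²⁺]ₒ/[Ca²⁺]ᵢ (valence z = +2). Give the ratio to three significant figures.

8480

log₁₀([out]/[in]) = E·z/(61.5) = 120.8 × 2 / 61.5 = 3.9285
[out]/[in] = 10^(3.9285) = 8481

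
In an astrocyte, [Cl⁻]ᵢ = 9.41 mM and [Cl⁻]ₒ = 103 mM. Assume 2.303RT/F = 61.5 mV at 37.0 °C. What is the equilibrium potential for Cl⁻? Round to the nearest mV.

-64 mV

E = (61.5/z) · log₁₀([Cl⁻]_out/[Cl⁻]_in) with z = -1.
For an anion, dividing by z = -1 reverses the sign.
= (61.5/-1) · log₁₀(103/9.41) = -61.50 · log₁₀(10.95)
= -61.50 · (1.0392) = -63.91 mV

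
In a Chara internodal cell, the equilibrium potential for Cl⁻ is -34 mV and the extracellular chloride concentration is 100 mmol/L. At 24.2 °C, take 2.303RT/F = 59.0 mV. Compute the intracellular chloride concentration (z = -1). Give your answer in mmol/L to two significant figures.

27 mmol/L

Nernst: E = (59.0/-1) · log₁₀([out]/[in]), so log₁₀([out]/[in]) = -34.0 × -1 / 59.0 = 0.5763.
[out]/[in] = 10^(0.5763) = 3.769.
[in] = 100 / 3.769 = 26.53 mmol/L.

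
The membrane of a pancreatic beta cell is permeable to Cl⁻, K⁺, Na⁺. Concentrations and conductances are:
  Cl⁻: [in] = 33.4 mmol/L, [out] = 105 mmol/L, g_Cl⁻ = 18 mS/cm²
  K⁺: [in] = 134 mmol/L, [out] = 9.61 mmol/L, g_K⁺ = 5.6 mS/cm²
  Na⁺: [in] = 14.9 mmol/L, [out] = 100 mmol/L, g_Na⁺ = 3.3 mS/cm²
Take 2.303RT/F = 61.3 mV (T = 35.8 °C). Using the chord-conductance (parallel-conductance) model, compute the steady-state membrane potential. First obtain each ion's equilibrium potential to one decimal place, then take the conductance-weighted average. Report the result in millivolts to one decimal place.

E_Cl⁻ = (61.3/-1)·log₁₀(105/33.4) = -30.5 mV
E_K⁺ = (61.3/1)·log₁₀(9.61/134) = -70.2 mV
E_Na⁺ = (61.3/1)·log₁₀(100/14.9) = 50.7 mV
Vm = (Σ gᵢEᵢ)/(Σ gᵢ) = (18·-30.5 + 5.6·-70.2 + 3.3·50.7) / (18 + 5.6 + 3.3)
= -774.81 / 26.9 = -28.80 mV

-28.8 mV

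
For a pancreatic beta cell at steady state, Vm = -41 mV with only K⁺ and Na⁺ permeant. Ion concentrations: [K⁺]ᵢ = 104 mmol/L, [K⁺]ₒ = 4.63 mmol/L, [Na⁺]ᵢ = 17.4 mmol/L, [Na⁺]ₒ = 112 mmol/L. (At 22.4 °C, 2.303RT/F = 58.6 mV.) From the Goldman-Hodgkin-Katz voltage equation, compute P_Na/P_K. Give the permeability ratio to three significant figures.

Let α = P_Na/P_K. GHK: Vm = 58.6·log₁₀[(Kₒ + α·Naₒ)/(Kᵢ + α·Naᵢ)].
10^(Vm/58.6) = 10^(-41.0/58.6) = 0.19968
So 0.19968·(Kᵢ + α·Naᵢ) = Kₒ + α·Naₒ → α = (0.19968·104.0 − 4.63) / (112.0 − 0.19968·17.4)
α = (20.77 − 4.63) / (112.0 − 3.474) = 16.14/108.5 = 0.1487

0.149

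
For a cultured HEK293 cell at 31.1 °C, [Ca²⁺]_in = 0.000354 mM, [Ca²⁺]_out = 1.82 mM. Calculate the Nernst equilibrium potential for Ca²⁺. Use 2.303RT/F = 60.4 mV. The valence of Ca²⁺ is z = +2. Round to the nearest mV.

E = (60.4/z) · log₁₀([Ca²⁺]_out/[Ca²⁺]_in) with z = +2.
= (60.4/2) · log₁₀(1.82/0.000354) = 30.20 · log₁₀(5141)
= 30.20 · (3.7111) = 112.07 mV

112 mV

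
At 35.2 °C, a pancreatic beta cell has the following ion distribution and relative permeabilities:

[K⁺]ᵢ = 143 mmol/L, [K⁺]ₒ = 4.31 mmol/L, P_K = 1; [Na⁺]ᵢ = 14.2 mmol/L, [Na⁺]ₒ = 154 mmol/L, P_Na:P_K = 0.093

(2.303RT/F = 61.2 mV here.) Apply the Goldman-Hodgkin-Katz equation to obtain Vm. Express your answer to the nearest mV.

-54 mV

Vm = 61.2 · log₁₀[(Σ P·[cation]ₒ + Σ P·[anion]ᵢ) / (Σ P·[cation]ᵢ + Σ P·[anion]ₒ)]
Numerator = 1×4.31 + 0.093×154 = 18.63
Denominator = 1×143 + 0.093×14.2 = 144.3
Vm = 61.2 · log₁₀(0.1291) = 61.2 × (-0.8891) = -54.41 mV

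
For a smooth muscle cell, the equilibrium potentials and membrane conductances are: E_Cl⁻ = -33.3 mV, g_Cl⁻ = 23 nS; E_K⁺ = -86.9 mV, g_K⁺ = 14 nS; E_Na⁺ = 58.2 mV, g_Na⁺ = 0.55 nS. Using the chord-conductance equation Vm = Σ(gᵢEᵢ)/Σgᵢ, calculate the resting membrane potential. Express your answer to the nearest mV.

-52 mV

Σ gᵢEᵢ = 23·(-33.3) + 14·(-86.9) + 0.55·(58.2) = -1950.49
Σ gᵢ = 23 + 14 + 0.55 = 37.55
Vm = -1950.49 / 37.55 = -51.94 mV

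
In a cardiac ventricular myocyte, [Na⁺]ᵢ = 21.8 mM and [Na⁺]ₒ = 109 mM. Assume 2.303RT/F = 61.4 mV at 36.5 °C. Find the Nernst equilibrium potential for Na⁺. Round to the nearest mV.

43 mV

E = (61.4/z) · log₁₀([Na⁺]_out/[Na⁺]_in) with z = +1.
= (61.4/1) · log₁₀(109/21.8) = 61.40 · log₁₀(5)
= 61.40 · (0.6990) = 42.92 mV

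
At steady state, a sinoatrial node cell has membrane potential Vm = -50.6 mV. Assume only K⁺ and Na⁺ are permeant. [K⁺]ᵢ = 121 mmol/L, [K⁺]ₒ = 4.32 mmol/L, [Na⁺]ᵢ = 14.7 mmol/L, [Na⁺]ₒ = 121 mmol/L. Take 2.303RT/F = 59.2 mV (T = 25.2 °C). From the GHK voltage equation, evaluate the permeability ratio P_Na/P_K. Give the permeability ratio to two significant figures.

Let α = P_Na/P_K. GHK: Vm = 59.2·log₁₀[(Kₒ + α·Naₒ)/(Kᵢ + α·Naᵢ)].
10^(Vm/59.2) = 10^(-50.6/59.2) = 0.13972
So 0.13972·(Kᵢ + α·Naᵢ) = Kₒ + α·Naₒ → α = (0.13972·121.0 − 4.32) / (121.0 − 0.13972·14.7)
α = (16.91 − 4.32) / (121.0 − 2.054) = 12.59/118.9 = 0.1058

0.11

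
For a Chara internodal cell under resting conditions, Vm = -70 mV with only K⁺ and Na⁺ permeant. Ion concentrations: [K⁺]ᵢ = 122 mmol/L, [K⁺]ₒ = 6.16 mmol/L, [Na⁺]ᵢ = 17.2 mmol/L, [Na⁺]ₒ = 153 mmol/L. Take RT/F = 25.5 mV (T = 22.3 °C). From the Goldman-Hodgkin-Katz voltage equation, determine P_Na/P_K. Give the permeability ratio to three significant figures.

0.0110

Let α = P_Na/P_K. GHK: Vm = 25.5·ln[(Kₒ + α·Naₒ)/(Kᵢ + α·Naᵢ)].
e^(Vm/25.5) = e^(-70.0/25.5) = 0.064242
So 0.064242·(Kᵢ + α·Naᵢ) = Kₒ + α·Naₒ → α = (0.064242·122.0 − 6.16) / (153.0 − 0.064242·17.2)
α = (7.838 − 6.16) / (153.0 − 1.105) = 1.678/151.9 = 0.01104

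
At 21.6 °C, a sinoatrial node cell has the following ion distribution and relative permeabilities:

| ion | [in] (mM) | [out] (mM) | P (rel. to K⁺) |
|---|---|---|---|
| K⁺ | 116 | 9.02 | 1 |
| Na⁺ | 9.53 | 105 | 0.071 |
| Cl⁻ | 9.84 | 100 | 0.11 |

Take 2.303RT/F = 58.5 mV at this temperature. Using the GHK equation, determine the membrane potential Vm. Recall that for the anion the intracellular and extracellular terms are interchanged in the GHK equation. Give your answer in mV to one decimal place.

Vm = 58.5 · log₁₀[(Σ P·[cation]ₒ + Σ P·[anion]ᵢ) / (Σ P·[cation]ᵢ + Σ P·[anion]ₒ)]
Numerator = 1×9.02 + 0.071×105 + 0.11×9.84 = 17.56
Denominator = 1×116 + 0.071×9.53 + 0.11×100 = 127.7
Vm = 58.5 · log₁₀(0.13751) = 58.5 × (-0.8617) = -50.41 mV

-50.4 mV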